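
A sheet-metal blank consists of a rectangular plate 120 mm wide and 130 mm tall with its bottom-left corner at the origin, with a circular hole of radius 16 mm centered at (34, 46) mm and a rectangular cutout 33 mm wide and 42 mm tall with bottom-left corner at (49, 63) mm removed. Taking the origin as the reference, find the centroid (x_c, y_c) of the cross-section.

x_c = 60.99 mm, y_c = 64.18 mm

plate: A = 120 × 130 = 15600.00, centroid at (60.00, 65.00).
hole 1: A = −π·16² = -804.25, centroid at (34.00, 46.00).
hole 2: A = −(33 × 42) = -1386.00, centroid at (65.50, 84.00).
ΣA = 13409.75 mm², ΣAx_c = 817872.58 mm³, ΣAy_c = 860580.60 mm³.
x_c = 817872.58/13409.75 = 60.99 mm; y_c = 860580.60/13409.75 = 64.18 mm.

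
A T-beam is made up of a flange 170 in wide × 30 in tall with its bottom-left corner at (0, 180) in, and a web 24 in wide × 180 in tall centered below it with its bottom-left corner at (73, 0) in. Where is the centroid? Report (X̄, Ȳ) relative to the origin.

X̄ = 85.00 in, Ȳ = 146.85 in

web: A = 24 × 180 = 4320.00, centroid at (85.00, 90.00).
flange: A = 170 × 30 = 5100.00, centroid at (85.00, 195.00).
ΣA = 9420.00 in², ΣAX̄ = 800700.00 in³, ΣAȲ = 1383300.00 in³.
X̄ = 800700.00/9420.00 = 85.00 in; Ȳ = 1383300.00/9420.00 = 146.85 in.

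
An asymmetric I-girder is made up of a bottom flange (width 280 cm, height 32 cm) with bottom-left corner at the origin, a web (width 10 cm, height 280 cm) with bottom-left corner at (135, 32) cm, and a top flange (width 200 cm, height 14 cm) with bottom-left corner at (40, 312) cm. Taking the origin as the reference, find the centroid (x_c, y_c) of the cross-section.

Part | A | x̄ᵢ | ȳᵢ | A·x̄ᵢ | A·ȳᵢ
bottom flange | 8960.00 | 140.00 | 16.00 | 1254400.00 | 143360.00
web | 2800.00 | 140.00 | 172.00 | 392000.00 | 481600.00
top flange | 2800.00 | 140.00 | 319.00 | 392000.00 | 893200.00
Σ | 14560.00 |  |  | 2038400.00 | 1518160.00
x_c = 2038400.00 / 14560.00 = 140.00 cm
y_c = 1518160.00 / 14560.00 = 104.27 cm

x_c = 140.00 cm, y_c = 104.27 cm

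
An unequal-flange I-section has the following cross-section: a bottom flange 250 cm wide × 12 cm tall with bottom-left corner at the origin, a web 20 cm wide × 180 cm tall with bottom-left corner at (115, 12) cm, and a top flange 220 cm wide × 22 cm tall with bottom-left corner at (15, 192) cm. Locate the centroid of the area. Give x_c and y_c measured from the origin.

bottom flange: A = 250 × 12 = 3000.00, centroid at (125.00, 6.00).
web: A = 20 × 180 = 3600.00, centroid at (125.00, 102.00).
top flange: A = 220 × 22 = 4840.00, centroid at (125.00, 203.00).
ΣA = 11440.00 cm²
ΣAx_c = (3000.00)(125.00) + (3600.00)(125.00) + (4840.00)(125.00) = 1430000.00 cm³
ΣAy_c = (3000.00)(6.00) + (3600.00)(102.00) + (4840.00)(203.00) = 1367720.00 cm³
x_c = 1430000.00 / 11440.00 = 125.00 cm
y_c = 1367720.00 / 11440.00 = 119.56 cm

x_c = 125.00 cm, y_c = 119.56 cm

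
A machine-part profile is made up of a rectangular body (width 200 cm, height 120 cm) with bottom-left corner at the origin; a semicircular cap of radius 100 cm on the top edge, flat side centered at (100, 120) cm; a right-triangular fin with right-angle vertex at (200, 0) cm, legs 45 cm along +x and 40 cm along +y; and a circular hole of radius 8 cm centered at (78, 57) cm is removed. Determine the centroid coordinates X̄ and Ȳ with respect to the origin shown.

Part | A | x̄ᵢ | ȳᵢ | A·x̄ᵢ | A·ȳᵢ
rectangular body | 24000.00 | 100.00 | 60.00 | 2400000.00 | 1440000.00
semicircular top | 15707.96 | 100.00 | 162.44 | 1570796.33 | 2551622.26
triangular fin | 900.00 | 215.00 | 13.33 | 193500.00 | 12000.00
hole | -201.06 | 78.00 | 57.00 | -15682.83 | -11460.53
Σ | 40406.90 |  |  | 4148613.50 | 3992161.73
X̄ = 4148613.50 / 40406.90 = 102.67 cm
Ȳ = 3992161.73 / 40406.90 = 98.80 cm

X̄ = 102.67 cm, Ȳ = 98.80 cm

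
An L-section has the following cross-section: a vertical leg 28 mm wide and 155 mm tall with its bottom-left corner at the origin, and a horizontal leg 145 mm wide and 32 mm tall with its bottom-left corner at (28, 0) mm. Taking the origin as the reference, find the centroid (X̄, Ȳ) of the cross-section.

Part | A | x̄ᵢ | ȳᵢ | A·x̄ᵢ | A·ȳᵢ
vertical leg | 4340.00 | 14.00 | 77.50 | 60760.00 | 336350.00
horizontal leg | 4640.00 | 100.50 | 16.00 | 466320.00 | 74240.00
Σ | 8980.00 |  |  | 527080.00 | 410590.00
X̄ = 527080.00 / 8980.00 = 58.69 mm
Ȳ = 410590.00 / 8980.00 = 45.72 mm

X̄ = 58.69 mm, Ȳ = 45.72 mm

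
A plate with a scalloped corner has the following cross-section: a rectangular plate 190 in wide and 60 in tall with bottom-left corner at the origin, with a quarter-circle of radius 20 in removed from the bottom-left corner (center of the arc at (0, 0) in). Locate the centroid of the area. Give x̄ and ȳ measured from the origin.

Part | A | x̄ᵢ | ȳᵢ | A·x̄ᵢ | A·ȳᵢ
plate | 11400.00 | 95.00 | 30.00 | 1083000.00 | 342000.00
removed quarter-circle | -314.16 | 8.49 | 8.49 | -2666.67 | -2666.67
Σ | 11085.84 |  |  | 1080333.33 | 339333.33
x̄ = 1080333.33 / 11085.84 = 97.45 in
ȳ = 339333.33 / 11085.84 = 30.61 in

x̄ = 97.45 in, ȳ = 30.61 in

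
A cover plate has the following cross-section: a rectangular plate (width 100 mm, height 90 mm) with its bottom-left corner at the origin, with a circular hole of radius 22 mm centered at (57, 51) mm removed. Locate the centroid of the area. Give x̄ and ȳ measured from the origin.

plate: A = 100 × 90 = 9000.00, centroid at (50.00, 45.00).
hole: A = −π·22² = -1520.53, centroid at (57.00, 51.00).
ΣA = 7479.47 mm²
ΣAx̄ = (9000.00)(50.00) + (-1520.53)(57.00) = 363329.74 mm³
ΣAȳ = (9000.00)(45.00) + (-1520.53)(51.00) = 327452.93 mm³
x̄ = 363329.74 / 7479.47 = 48.58 mm
ȳ = 327452.93 / 7479.47 = 43.78 mm

x̄ = 48.58 mm, ȳ = 43.78 mm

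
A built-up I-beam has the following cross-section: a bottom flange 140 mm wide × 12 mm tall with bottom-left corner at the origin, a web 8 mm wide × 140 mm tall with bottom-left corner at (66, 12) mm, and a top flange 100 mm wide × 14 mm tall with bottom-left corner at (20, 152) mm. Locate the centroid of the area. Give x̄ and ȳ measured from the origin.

x̄ = 70.00 mm, ȳ = 77.27 mm

bottom flange: A = 140 × 12 = 1680.00, centroid at (70.00, 6.00).
web: A = 8 × 140 = 1120.00, centroid at (70.00, 82.00).
top flange: A = 100 × 14 = 1400.00, centroid at (70.00, 159.00).
ΣA = 4200.00 mm²
ΣAx̄ = (1680.00)(70.00) + (1120.00)(70.00) + (1400.00)(70.00) = 294000.00 mm³
ΣAȳ = (1680.00)(6.00) + (1120.00)(82.00) + (1400.00)(159.00) = 324520.00 mm³
x̄ = 294000.00 / 4200.00 = 70.00 mm
ȳ = 324520.00 / 4200.00 = 77.27 mm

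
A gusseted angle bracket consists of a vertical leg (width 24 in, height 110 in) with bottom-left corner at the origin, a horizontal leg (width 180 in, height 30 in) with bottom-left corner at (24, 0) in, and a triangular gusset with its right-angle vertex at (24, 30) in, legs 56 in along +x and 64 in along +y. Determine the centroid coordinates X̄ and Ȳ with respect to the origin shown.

Part | A | x̄ᵢ | ȳᵢ | A·x̄ᵢ | A·ȳᵢ
vertical leg | 2640.00 | 12.00 | 55.00 | 31680.00 | 145200.00
horizontal leg | 5400.00 | 114.00 | 15.00 | 615600.00 | 81000.00
gusset | 1792.00 | 42.67 | 51.33 | 76458.67 | 91989.33
Σ | 9832.00 |  |  | 723738.67 | 318189.33
X̄ = 723738.67 / 9832.00 = 73.61 in
Ȳ = 318189.33 / 9832.00 = 32.36 in

X̄ = 73.61 in, Ȳ = 32.36 in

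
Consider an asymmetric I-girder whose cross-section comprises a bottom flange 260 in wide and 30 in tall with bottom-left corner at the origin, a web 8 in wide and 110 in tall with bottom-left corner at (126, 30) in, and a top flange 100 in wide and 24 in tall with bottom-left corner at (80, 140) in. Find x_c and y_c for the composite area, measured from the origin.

bottom flange: A = 260 × 30 = 7800.00, centroid at (130.00, 15.00).
web: A = 8 × 110 = 880.00, centroid at (130.00, 85.00).
top flange: A = 100 × 24 = 2400.00, centroid at (130.00, 152.00).
ΣA = 11080.00 in²
ΣAx_c = (7800.00)(130.00) + (880.00)(130.00) + (2400.00)(130.00) = 1440400.00 in³
ΣAy_c = (7800.00)(15.00) + (880.00)(85.00) + (2400.00)(152.00) = 556600.00 in³
x_c = 1440400.00 / 11080.00 = 130.00 in
y_c = 556600.00 / 11080.00 = 50.23 in

x_c = 130.00 in, y_c = 50.23 in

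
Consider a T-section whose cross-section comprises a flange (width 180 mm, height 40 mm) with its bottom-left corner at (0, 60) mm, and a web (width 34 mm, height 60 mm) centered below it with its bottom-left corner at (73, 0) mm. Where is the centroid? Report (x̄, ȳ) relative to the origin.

x̄ = 90.00 mm, ȳ = 68.96 mm

web: A = 34 × 60 = 2040.00, centroid at (90.00, 30.00).
flange: A = 180 × 40 = 7200.00, centroid at (90.00, 80.00).
ΣA = 9240.00 mm²
ΣAx̄ = (2040.00)(90.00) + (7200.00)(90.00) = 831600.00 mm³
ΣAȳ = (2040.00)(30.00) + (7200.00)(80.00) = 637200.00 mm³
x̄ = 831600.00 / 9240.00 = 90.00 mm
ȳ = 637200.00 / 9240.00 = 68.96 mm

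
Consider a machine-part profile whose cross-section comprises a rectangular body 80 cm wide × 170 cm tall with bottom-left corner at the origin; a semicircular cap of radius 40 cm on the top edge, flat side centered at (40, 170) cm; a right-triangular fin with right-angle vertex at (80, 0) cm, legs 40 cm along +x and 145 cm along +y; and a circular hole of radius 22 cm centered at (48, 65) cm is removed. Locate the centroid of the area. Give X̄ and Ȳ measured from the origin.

X̄ = 48.15 cm, Ȳ = 95.31 cm

Part | A | x̄ᵢ | ȳᵢ | A·x̄ᵢ | A·ȳᵢ
rectangular body | 13600.00 | 40.00 | 85.00 | 544000.00 | 1156000.00
semicircular top | 2513.27 | 40.00 | 186.98 | 100530.96 | 469923.27
triangular fin | 2900.00 | 93.33 | 48.33 | 270666.67 | 140166.67
hole | -1520.53 | 48.00 | 65.00 | -72985.48 | -98834.50
Σ | 17492.74 |  |  | 842212.15 | 1667255.43
X̄ = 842212.15 / 17492.74 = 48.15 cm
Ȳ = 1667255.43 / 17492.74 = 95.31 cm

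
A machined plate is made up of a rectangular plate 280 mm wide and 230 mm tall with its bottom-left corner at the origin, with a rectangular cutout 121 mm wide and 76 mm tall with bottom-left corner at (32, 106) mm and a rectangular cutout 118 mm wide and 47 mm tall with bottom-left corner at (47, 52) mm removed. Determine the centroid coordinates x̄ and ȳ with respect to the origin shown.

plate: A = 280 × 230 = 64400.00, centroid at (140.00, 115.00).
hole 1: A = −(121 × 76) = -9196.00, centroid at (92.50, 144.00).
hole 2: A = −(118 × 47) = -5546.00, centroid at (106.00, 75.50).
ΣA = 49658.00 mm², ΣAx̄ = 7577494.00 mm³, ΣAȳ = 5663053.00 mm³.
x̄ = 7577494.00/49658.00 = 152.59 mm; ȳ = 5663053.00/49658.00 = 114.04 mm.

x̄ = 152.59 mm, ȳ = 114.04 mm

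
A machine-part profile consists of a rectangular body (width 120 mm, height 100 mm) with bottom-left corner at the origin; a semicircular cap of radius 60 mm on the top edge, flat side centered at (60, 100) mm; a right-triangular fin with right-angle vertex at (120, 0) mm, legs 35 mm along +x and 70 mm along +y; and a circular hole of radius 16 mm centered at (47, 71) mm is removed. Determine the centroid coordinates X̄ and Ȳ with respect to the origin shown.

rectangular body: A = 120 × 100 = 12000.00, centroid at (60.00, 50.00).
semicircular top: A = ½π·60² = 5654.87, centroid at (60.00, 125.46).
triangular fin: A = ½·35·70 = 1225.00, centroid at (131.67, 23.33).
hole: A = −π·16² = -804.25, centroid at (47.00, 71.00).
ΣA = 18075.62 mm², ΣAX̄ = 1182784.03 mm³, ΣAȲ = 1280968.42 mm³.
X̄ = 1182784.03/18075.62 = 65.44 mm; Ȳ = 1280968.42/18075.62 = 70.87 mm.

X̄ = 65.44 mm, Ȳ = 70.87 mm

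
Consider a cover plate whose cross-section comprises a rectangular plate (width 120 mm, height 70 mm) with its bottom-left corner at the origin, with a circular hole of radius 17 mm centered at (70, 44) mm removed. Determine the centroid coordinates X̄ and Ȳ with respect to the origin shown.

Part | A | x̄ᵢ | ȳᵢ | A·x̄ᵢ | A·ȳᵢ
plate | 8400.00 | 60.00 | 35.00 | 504000.00 | 294000.00
hole | -907.92 | 70.00 | 44.00 | -63554.42 | -39948.49
Σ | 7492.08 |  |  | 440445.58 | 254051.51
X̄ = 440445.58 / 7492.08 = 58.79 mm
Ȳ = 254051.51 / 7492.08 = 33.91 mm

X̄ = 58.79 mm, Ȳ = 33.91 mm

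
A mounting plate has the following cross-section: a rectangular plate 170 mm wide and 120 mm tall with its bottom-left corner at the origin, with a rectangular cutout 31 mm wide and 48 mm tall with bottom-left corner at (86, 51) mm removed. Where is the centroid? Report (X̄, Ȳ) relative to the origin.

X̄ = 83.70 mm, Ȳ = 58.82 mm

plate: A = 170 × 120 = 20400.00, centroid at (85.00, 60.00).
hole: A = −(31 × 48) = -1488.00, centroid at (101.50, 75.00).
ΣA = 18912.00 mm²
ΣAX̄ = (20400.00)(85.00) + (-1488.00)(101.50) = 1582968.00 mm³
ΣAȲ = (20400.00)(60.00) + (-1488.00)(75.00) = 1112400.00 mm³
X̄ = 1582968.00 / 18912.00 = 83.70 mm
Ȳ = 1112400.00 / 18912.00 = 58.82 mm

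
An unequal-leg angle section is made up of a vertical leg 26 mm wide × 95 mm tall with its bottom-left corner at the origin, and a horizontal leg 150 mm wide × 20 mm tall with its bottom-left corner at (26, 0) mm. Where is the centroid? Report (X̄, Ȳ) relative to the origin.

vertical leg: A = 26 × 95 = 2470.00, centroid at (13.00, 47.50).
horizontal leg: A = 150 × 20 = 3000.00, centroid at (101.00, 10.00).
ΣA = 5470.00 mm², ΣAX̄ = 335110.00 mm³, ΣAȲ = 147325.00 mm³.
X̄ = 335110.00/5470.00 = 61.26 mm; Ȳ = 147325.00/5470.00 = 26.93 mm.

X̄ = 61.26 mm, Ȳ = 26.93 mm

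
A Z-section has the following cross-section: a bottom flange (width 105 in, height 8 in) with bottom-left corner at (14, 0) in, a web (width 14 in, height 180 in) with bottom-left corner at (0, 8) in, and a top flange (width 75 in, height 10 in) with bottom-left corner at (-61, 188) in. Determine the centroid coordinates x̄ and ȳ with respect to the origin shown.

Part | A | x̄ᵢ | ȳᵢ | A·x̄ᵢ | A·ȳᵢ
bottom flange | 840.00 | 66.50 | 4.00 | 55860.00 | 3360.00
web | 2520.00 | 7.00 | 98.00 | 17640.00 | 246960.00
top flange | 750.00 | -23.50 | 193.00 | -17625.00 | 144750.00
Σ | 4110.00 |  |  | 55875.00 | 395070.00
x̄ = 55875.00 / 4110.00 = 13.59 in
ȳ = 395070.00 / 4110.00 = 96.12 in

x̄ = 13.59 in, ȳ = 96.12 in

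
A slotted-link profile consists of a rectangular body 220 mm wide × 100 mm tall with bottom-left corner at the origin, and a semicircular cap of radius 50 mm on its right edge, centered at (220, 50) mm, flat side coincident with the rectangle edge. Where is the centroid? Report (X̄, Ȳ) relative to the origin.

rectangular body: A = 220 × 100 = 22000.00, centroid at (110.00, 50.00).
semicircular end: A = ½π·50² = 3926.99, centroid at (241.22, 50.00).
ΣA = 25926.99 mm², ΣAX̄ = 3367271.31 mm³, ΣAȲ = 1296349.54 mm³.
X̄ = 3367271.31/25926.99 = 129.88 mm; Ȳ = 1296349.54/25926.99 = 50.00 mm.

X̄ = 129.88 mm, Ȳ = 50.00 mm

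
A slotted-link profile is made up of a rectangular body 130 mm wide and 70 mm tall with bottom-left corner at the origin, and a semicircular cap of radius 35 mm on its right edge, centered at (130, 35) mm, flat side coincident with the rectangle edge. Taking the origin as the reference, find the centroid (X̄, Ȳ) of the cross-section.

X̄ = 78.94 mm, Ȳ = 35.00 mm

Part | A | x̄ᵢ | ȳᵢ | A·x̄ᵢ | A·ȳᵢ
rectangular body | 9100.00 | 65.00 | 35.00 | 591500.00 | 318500.00
semicircular end | 1924.23 | 144.85 | 35.00 | 278732.65 | 67347.89
Σ | 11024.23 |  |  | 870232.65 | 385847.89
X̄ = 870232.65 / 11024.23 = 78.94 mm
Ȳ = 385847.89 / 11024.23 = 35.00 mm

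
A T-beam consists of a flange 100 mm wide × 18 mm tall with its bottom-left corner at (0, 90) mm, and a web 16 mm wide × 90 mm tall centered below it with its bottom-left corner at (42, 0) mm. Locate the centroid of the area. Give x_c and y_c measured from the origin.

web: A = 16 × 90 = 1440.00, centroid at (50.00, 45.00).
flange: A = 100 × 18 = 1800.00, centroid at (50.00, 99.00).
ΣA = 3240.00 mm²
ΣAx_c = (1440.00)(50.00) + (1800.00)(50.00) = 162000.00 mm³
ΣAy_c = (1440.00)(45.00) + (1800.00)(99.00) = 243000.00 mm³
x_c = 162000.00 / 3240.00 = 50.00 mm
y_c = 243000.00 / 3240.00 = 75.00 mm

x_c = 50.00 mm, y_c = 75.00 mm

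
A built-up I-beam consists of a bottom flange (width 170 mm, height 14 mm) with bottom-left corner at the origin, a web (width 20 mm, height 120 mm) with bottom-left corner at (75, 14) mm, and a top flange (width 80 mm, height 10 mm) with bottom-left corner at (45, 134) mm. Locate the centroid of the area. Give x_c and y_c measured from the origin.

x_c = 85.00 mm, y_c = 54.74 mm

bottom flange: A = 170 × 14 = 2380.00, centroid at (85.00, 7.00).
web: A = 20 × 120 = 2400.00, centroid at (85.00, 74.00).
top flange: A = 80 × 10 = 800.00, centroid at (85.00, 139.00).
ΣA = 5580.00 mm²
ΣAx_c = (2380.00)(85.00) + (2400.00)(85.00) + (800.00)(85.00) = 474300.00 mm³
ΣAy_c = (2380.00)(7.00) + (2400.00)(74.00) + (800.00)(139.00) = 305460.00 mm³
x_c = 474300.00 / 5580.00 = 85.00 mm
y_c = 305460.00 / 5580.00 = 54.74 mm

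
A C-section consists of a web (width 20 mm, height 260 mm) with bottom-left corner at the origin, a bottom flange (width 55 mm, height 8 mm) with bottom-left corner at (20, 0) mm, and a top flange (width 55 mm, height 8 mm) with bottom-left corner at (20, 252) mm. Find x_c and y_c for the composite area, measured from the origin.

Part | A | x̄ᵢ | ȳᵢ | A·x̄ᵢ | A·ȳᵢ
web | 5200.00 | 10.00 | 130.00 | 52000.00 | 676000.00
bottom flange | 440.00 | 47.50 | 4.00 | 20900.00 | 1760.00
top flange | 440.00 | 47.50 | 256.00 | 20900.00 | 112640.00
Σ | 6080.00 |  |  | 93800.00 | 790400.00
x_c = 93800.00 / 6080.00 = 15.43 mm
y_c = 790400.00 / 6080.00 = 130.00 mm

x_c = 15.43 mm, y_c = 130.00 mm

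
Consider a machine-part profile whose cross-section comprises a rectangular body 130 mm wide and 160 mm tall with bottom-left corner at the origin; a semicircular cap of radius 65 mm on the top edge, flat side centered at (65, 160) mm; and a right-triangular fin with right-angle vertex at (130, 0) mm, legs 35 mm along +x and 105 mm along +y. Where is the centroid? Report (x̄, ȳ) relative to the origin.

x̄ = 69.81 mm, ȳ = 101.57 mm

rectangular body: A = 130 × 160 = 20800.00, centroid at (65.00, 80.00).
semicircular top: A = ½π·65² = 6636.61, centroid at (65.00, 187.59).
triangular fin: A = ½·35·105 = 1837.50, centroid at (141.67, 35.00).
ΣA = 29274.11 mm², ΣAx̄ = 2043692.44 mm³, ΣAȳ = 2973254.15 mm³.
x̄ = 2043692.44/29274.11 = 69.81 mm; ȳ = 2973254.15/29274.11 = 101.57 mm.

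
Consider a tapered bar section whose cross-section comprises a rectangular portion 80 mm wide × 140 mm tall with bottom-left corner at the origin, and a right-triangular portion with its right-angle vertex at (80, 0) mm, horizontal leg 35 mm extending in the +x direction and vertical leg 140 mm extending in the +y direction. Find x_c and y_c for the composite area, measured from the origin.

x_c = 49.27 mm, y_c = 65.81 mm

rectangular portion: A = 80 × 140 = 11200.00, centroid at (40.00, 70.00).
triangular portion: A = ½·35·140 = 2450.00, centroid at (91.67, 46.67).
ΣA = 13650.00 mm², ΣAx_c = 672583.33 mm³, ΣAy_c = 898333.33 mm³.
x_c = 672583.33/13650.00 = 49.27 mm; y_c = 898333.33/13650.00 = 65.81 mm.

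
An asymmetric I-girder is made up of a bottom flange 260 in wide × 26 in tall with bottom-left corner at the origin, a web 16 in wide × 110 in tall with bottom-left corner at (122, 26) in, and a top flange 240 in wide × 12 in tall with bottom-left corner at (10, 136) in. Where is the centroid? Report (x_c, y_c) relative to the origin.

bottom flange: A = 260 × 26 = 6760.00, centroid at (130.00, 13.00).
web: A = 16 × 110 = 1760.00, centroid at (130.00, 81.00).
top flange: A = 240 × 12 = 2880.00, centroid at (130.00, 142.00).
ΣA = 11400.00 in²
ΣAx_c = (6760.00)(130.00) + (1760.00)(130.00) + (2880.00)(130.00) = 1482000.00 in³
ΣAy_c = (6760.00)(13.00) + (1760.00)(81.00) + (2880.00)(142.00) = 639400.00 in³
x_c = 1482000.00 / 11400.00 = 130.00 in
y_c = 639400.00 / 11400.00 = 56.09 in

x_c = 130.00 in, y_c = 56.09 in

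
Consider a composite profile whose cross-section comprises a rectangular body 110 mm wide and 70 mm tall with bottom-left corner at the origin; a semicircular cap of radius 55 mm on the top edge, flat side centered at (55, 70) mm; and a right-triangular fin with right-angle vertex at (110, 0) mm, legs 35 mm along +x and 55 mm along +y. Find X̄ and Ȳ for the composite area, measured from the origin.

X̄ = 59.78 mm, Ȳ = 54.47 mm

rectangular body: A = 110 × 70 = 7700.00, centroid at (55.00, 35.00).
semicircular top: A = ½π·55² = 4751.66, centroid at (55.00, 93.34).
triangular fin: A = ½·35·55 = 962.50, centroid at (121.67, 18.33).
ΣA = 13414.16 mm², ΣAX̄ = 801945.41 mm³, ΣAȲ = 730678.62 mm³.
X̄ = 801945.41/13414.16 = 59.78 mm; Ȳ = 730678.62/13414.16 = 54.47 mm.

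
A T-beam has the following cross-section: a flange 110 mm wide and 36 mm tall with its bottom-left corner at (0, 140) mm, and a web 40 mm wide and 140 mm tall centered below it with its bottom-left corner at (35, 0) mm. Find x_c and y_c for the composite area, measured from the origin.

web: A = 40 × 140 = 5600.00, centroid at (55.00, 70.00).
flange: A = 110 × 36 = 3960.00, centroid at (55.00, 158.00).
ΣA = 9560.00 mm²
ΣAx_c = (5600.00)(55.00) + (3960.00)(55.00) = 525800.00 mm³
ΣAy_c = (5600.00)(70.00) + (3960.00)(158.00) = 1017680.00 mm³
x_c = 525800.00 / 9560.00 = 55.00 mm
y_c = 1017680.00 / 9560.00 = 106.45 mm

x_c = 55.00 mm, y_c = 106.45 mm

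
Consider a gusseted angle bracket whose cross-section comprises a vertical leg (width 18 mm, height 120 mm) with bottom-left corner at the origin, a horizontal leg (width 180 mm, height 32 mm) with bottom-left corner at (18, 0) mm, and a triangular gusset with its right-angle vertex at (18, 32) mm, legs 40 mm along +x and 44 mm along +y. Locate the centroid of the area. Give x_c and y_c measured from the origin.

Part | A | x̄ᵢ | ȳᵢ | A·x̄ᵢ | A·ȳᵢ
vertical leg | 2160.00 | 9.00 | 60.00 | 19440.00 | 129600.00
horizontal leg | 5760.00 | 108.00 | 16.00 | 622080.00 | 92160.00
gusset | 880.00 | 31.33 | 46.67 | 27573.33 | 41066.67
Σ | 8800.00 |  |  | 669093.33 | 262826.67
x_c = 669093.33 / 8800.00 = 76.03 mm
y_c = 262826.67 / 8800.00 = 29.87 mm

x_c = 76.03 mm, y_c = 29.87 mm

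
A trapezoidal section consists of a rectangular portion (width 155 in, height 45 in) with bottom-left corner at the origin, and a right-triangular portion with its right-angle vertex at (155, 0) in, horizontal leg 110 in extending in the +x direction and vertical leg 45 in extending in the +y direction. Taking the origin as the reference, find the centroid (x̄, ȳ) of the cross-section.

Part | A | x̄ᵢ | ȳᵢ | A·x̄ᵢ | A·ȳᵢ
rectangular portion | 6975.00 | 77.50 | 22.50 | 540562.50 | 156937.50
triangular portion | 2475.00 | 191.67 | 15.00 | 474375.00 | 37125.00
Σ | 9450.00 |  |  | 1014937.50 | 194062.50
x̄ = 1014937.50 / 9450.00 = 107.40 in
ȳ = 194062.50 / 9450.00 = 20.54 in

x̄ = 107.40 in, ȳ = 20.54 in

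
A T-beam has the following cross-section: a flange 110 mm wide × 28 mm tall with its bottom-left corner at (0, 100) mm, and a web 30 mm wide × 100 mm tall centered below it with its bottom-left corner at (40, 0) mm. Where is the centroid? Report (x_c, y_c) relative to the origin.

x_c = 55.00 mm, y_c = 82.42 mm

Part | A | x̄ᵢ | ȳᵢ | A·x̄ᵢ | A·ȳᵢ
web | 3000.00 | 55.00 | 50.00 | 165000.00 | 150000.00
flange | 3080.00 | 55.00 | 114.00 | 169400.00 | 351120.00
Σ | 6080.00 |  |  | 334400.00 | 501120.00
x_c = 334400.00 / 6080.00 = 55.00 mm
y_c = 501120.00 / 6080.00 = 82.42 mm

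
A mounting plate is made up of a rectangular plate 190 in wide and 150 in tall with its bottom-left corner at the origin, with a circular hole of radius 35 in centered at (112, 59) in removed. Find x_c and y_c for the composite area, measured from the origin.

plate: A = 190 × 150 = 28500.00, centroid at (95.00, 75.00).
hole: A = −π·35² = -3848.45, centroid at (112.00, 59.00).
ΣA = 24651.55 in², ΣAx_c = 2276473.49 in³, ΣAy_c = 1910441.39 in³.
x_c = 2276473.49/24651.55 = 92.35 in; y_c = 1910441.39/24651.55 = 77.50 in.

x_c = 92.35 in, y_c = 77.50 in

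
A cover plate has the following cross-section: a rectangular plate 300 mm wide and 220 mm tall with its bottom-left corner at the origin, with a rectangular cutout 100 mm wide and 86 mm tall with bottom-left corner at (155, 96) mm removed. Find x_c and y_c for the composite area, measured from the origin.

x_c = 141.76 mm, y_c = 105.66 mm

plate: A = 300 × 220 = 66000.00, centroid at (150.00, 110.00).
hole: A = −(100 × 86) = -8600.00, centroid at (205.00, 139.00).
ΣA = 57400.00 mm²
ΣAx_c = (66000.00)(150.00) + (-8600.00)(205.00) = 8137000.00 mm³
ΣAy_c = (66000.00)(110.00) + (-8600.00)(139.00) = 6064600.00 mm³
x_c = 8137000.00 / 57400.00 = 141.76 mm
y_c = 6064600.00 / 57400.00 = 105.66 mm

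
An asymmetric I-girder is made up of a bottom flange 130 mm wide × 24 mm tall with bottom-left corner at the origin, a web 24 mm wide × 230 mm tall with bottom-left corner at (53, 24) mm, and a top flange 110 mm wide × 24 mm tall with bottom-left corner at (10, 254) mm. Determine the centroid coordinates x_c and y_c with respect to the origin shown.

bottom flange: A = 130 × 24 = 3120.00, centroid at (65.00, 12.00).
web: A = 24 × 230 = 5520.00, centroid at (65.00, 139.00).
top flange: A = 110 × 24 = 2640.00, centroid at (65.00, 266.00).
ΣA = 11280.00 mm²
ΣAx_c = (3120.00)(65.00) + (5520.00)(65.00) + (2640.00)(65.00) = 733200.00 mm³
ΣAy_c = (3120.00)(12.00) + (5520.00)(139.00) + (2640.00)(266.00) = 1506960.00 mm³
x_c = 733200.00 / 11280.00 = 65.00 mm
y_c = 1506960.00 / 11280.00 = 133.60 mm

x_c = 65.00 mm, y_c = 133.60 mm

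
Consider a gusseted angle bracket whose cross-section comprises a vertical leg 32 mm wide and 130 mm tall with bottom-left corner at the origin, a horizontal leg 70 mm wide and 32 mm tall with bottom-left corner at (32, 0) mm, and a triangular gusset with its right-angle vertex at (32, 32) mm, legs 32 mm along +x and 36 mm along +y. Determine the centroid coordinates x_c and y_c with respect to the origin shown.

vertical leg: A = 32 × 130 = 4160.00, centroid at (16.00, 65.00).
horizontal leg: A = 70 × 32 = 2240.00, centroid at (67.00, 16.00).
gusset: A = ½·32·36 = 576.00, centroid at (42.67, 44.00).
ΣA = 6976.00 mm², ΣAx_c = 241216.00 mm³, ΣAy_c = 331584.00 mm³.
x_c = 241216.00/6976.00 = 34.58 mm; y_c = 331584.00/6976.00 = 47.53 mm.

x_c = 34.58 mm, y_c = 47.53 mm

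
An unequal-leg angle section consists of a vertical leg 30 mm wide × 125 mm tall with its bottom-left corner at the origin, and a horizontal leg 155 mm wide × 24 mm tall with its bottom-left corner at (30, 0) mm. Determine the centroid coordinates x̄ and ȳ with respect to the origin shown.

vertical leg: A = 30 × 125 = 3750.00, centroid at (15.00, 62.50).
horizontal leg: A = 155 × 24 = 3720.00, centroid at (107.50, 12.00).
ΣA = 7470.00 mm², ΣAx̄ = 456150.00 mm³, ΣAȳ = 279015.00 mm³.
x̄ = 456150.00/7470.00 = 61.06 mm; ȳ = 279015.00/7470.00 = 37.35 mm.

x̄ = 61.06 mm, ȳ = 37.35 mm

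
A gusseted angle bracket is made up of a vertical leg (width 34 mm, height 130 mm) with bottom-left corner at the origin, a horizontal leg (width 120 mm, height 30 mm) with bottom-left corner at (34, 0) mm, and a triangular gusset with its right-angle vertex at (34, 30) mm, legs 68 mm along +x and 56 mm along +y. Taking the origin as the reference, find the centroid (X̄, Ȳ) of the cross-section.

vertical leg: A = 34 × 130 = 4420.00, centroid at (17.00, 65.00).
horizontal leg: A = 120 × 30 = 3600.00, centroid at (94.00, 15.00).
gusset: A = ½·68·56 = 1904.00, centroid at (56.67, 48.67).
ΣA = 9924.00 mm²
ΣAX̄ = (4420.00)(17.00) + (3600.00)(94.00) + (1904.00)(56.67) = 521433.33 mm³
ΣAȲ = (4420.00)(65.00) + (3600.00)(15.00) + (1904.00)(48.67) = 433961.33 mm³
X̄ = 521433.33 / 9924.00 = 52.54 mm
Ȳ = 433961.33 / 9924.00 = 43.73 mm

X̄ = 52.54 mm, Ȳ = 43.73 mm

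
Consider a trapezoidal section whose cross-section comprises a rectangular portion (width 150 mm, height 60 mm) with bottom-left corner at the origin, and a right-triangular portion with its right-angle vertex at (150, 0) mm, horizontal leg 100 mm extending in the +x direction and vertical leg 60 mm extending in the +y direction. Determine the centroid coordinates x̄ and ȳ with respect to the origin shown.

Part | A | x̄ᵢ | ȳᵢ | A·x̄ᵢ | A·ȳᵢ
rectangular portion | 9000.00 | 75.00 | 30.00 | 675000.00 | 270000.00
triangular portion | 3000.00 | 183.33 | 20.00 | 550000.00 | 60000.00
Σ | 12000.00 |  |  | 1225000.00 | 330000.00
x̄ = 1225000.00 / 12000.00 = 102.08 mm
ȳ = 330000.00 / 12000.00 = 27.50 mm

x̄ = 102.08 mm, ȳ = 27.50 mm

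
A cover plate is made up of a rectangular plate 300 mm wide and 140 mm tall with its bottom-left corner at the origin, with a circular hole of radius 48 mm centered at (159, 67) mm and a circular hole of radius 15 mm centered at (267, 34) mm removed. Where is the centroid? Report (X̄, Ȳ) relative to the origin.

X̄ = 145.66 mm, Ȳ = 71.38 mm

Part | A | x̄ᵢ | ȳᵢ | A·x̄ᵢ | A·ȳᵢ
plate | 42000.00 | 150.00 | 70.00 | 6300000.00 | 2940000.00
hole 1 | -7238.23 | 159.00 | 67.00 | -1150878.49 | -484961.37
hole 2 | -706.86 | 267.00 | 34.00 | -188731.18 | -24033.18
Σ | 34054.91 |  |  | 4960390.33 | 2431005.44
X̄ = 4960390.33 / 34054.91 = 145.66 mm
Ȳ = 2431005.44 / 34054.91 = 71.38 mm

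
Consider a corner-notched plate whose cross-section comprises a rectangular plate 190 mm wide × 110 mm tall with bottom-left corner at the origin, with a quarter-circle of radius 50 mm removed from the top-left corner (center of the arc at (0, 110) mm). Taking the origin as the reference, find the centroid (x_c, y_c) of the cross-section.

Part | A | x̄ᵢ | ȳᵢ | A·x̄ᵢ | A·ȳᵢ
plate | 20900.00 | 95.00 | 55.00 | 1985500.00 | 1149500.00
removed quarter-circle | -1963.50 | 21.22 | 88.78 | -41666.67 | -174317.83
Σ | 18936.50 |  |  | 1943833.33 | 975182.17
x_c = 1943833.33 / 18936.50 = 102.65 mm
y_c = 975182.17 / 18936.50 = 51.50 mm

x_c = 102.65 mm, y_c = 51.50 mm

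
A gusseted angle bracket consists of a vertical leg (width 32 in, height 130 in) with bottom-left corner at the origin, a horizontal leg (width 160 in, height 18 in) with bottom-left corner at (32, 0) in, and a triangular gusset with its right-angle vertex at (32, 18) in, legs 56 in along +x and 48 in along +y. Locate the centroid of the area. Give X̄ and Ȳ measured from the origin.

X̄ = 54.53 in, Ȳ = 40.79 in

vertical leg: A = 32 × 130 = 4160.00, centroid at (16.00, 65.00).
horizontal leg: A = 160 × 18 = 2880.00, centroid at (112.00, 9.00).
gusset: A = ½·56·48 = 1344.00, centroid at (50.67, 34.00).
ΣA = 8384.00 in², ΣAX̄ = 457216.00 in³, ΣAȲ = 342016.00 in³.
X̄ = 457216.00/8384.00 = 54.53 in; Ȳ = 342016.00/8384.00 = 40.79 in.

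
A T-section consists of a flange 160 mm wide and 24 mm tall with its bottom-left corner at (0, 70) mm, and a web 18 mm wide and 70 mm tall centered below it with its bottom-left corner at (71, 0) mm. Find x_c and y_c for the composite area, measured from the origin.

web: A = 18 × 70 = 1260.00, centroid at (80.00, 35.00).
flange: A = 160 × 24 = 3840.00, centroid at (80.00, 82.00).
ΣA = 5100.00 mm², ΣAx_c = 408000.00 mm³, ΣAy_c = 358980.00 mm³.
x_c = 408000.00/5100.00 = 80.00 mm; y_c = 358980.00/5100.00 = 70.39 mm.

x_c = 80.00 mm, y_c = 70.39 mm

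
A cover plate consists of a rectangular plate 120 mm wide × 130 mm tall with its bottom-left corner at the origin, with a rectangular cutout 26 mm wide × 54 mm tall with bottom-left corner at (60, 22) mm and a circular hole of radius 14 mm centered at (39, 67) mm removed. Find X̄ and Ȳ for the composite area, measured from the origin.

plate: A = 120 × 130 = 15600.00, centroid at (60.00, 65.00).
hole 1: A = −(26 × 54) = -1404.00, centroid at (73.00, 49.00).
hole 2: A = −π·14² = -615.75, centroid at (39.00, 67.00).
ΣA = 13580.25 mm², ΣAX̄ = 809493.67 mm³, ΣAȲ = 903948.61 mm³.
X̄ = 809493.67/13580.25 = 59.61 mm; Ȳ = 903948.61/13580.25 = 66.56 mm.

X̄ = 59.61 mm, Ȳ = 66.56 mm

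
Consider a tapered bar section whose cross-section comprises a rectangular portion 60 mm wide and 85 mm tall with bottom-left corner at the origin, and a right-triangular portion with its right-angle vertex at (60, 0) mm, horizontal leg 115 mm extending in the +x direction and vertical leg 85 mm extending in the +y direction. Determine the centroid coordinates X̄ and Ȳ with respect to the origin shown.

rectangular portion: A = 60 × 85 = 5100.00, centroid at (30.00, 42.50).
triangular portion: A = ½·115·85 = 4887.50, centroid at (98.33, 28.33).
ΣA = 9987.50 mm²
ΣAX̄ = (5100.00)(30.00) + (4887.50)(98.33) = 633604.17 mm³
ΣAȲ = (5100.00)(42.50) + (4887.50)(28.33) = 355229.17 mm³
X̄ = 633604.17 / 9987.50 = 63.44 mm
Ȳ = 355229.17 / 9987.50 = 35.57 mm

X̄ = 63.44 mm, Ȳ = 35.57 mm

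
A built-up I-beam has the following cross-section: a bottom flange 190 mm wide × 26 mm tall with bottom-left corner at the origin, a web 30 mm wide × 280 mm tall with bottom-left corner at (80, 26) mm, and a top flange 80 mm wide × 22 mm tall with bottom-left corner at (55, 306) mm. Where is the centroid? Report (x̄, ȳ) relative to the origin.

Part | A | x̄ᵢ | ȳᵢ | A·x̄ᵢ | A·ȳᵢ
bottom flange | 4940.00 | 95.00 | 13.00 | 469300.00 | 64220.00
web | 8400.00 | 95.00 | 166.00 | 798000.00 | 1394400.00
top flange | 1760.00 | 95.00 | 317.00 | 167200.00 | 557920.00
Σ | 15100.00 |  |  | 1434500.00 | 2016540.00
x̄ = 1434500.00 / 15100.00 = 95.00 mm
ȳ = 2016540.00 / 15100.00 = 133.55 mm

x̄ = 95.00 mm, ȳ = 133.55 mm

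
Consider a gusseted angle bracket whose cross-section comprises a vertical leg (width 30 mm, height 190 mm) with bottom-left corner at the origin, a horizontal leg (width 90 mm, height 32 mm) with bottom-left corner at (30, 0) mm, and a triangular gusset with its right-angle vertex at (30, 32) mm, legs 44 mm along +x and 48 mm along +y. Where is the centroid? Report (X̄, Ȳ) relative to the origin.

vertical leg: A = 30 × 190 = 5700.00, centroid at (15.00, 95.00).
horizontal leg: A = 90 × 32 = 2880.00, centroid at (75.00, 16.00).
gusset: A = ½·44·48 = 1056.00, centroid at (44.67, 48.00).
ΣA = 9636.00 mm², ΣAX̄ = 348668.00 mm³, ΣAȲ = 638268.00 mm³.
X̄ = 348668.00/9636.00 = 36.18 mm; Ȳ = 638268.00/9636.00 = 66.24 mm.

X̄ = 36.18 mm, Ȳ = 66.24 mm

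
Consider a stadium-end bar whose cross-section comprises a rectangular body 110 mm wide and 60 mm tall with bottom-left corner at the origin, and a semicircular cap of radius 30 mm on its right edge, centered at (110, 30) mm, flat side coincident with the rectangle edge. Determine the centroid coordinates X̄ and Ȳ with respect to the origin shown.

rectangular body: A = 110 × 60 = 6600.00, centroid at (55.00, 30.00).
semicircular end: A = ½π·30² = 1413.72, centroid at (122.73, 30.00).
ΣA = 8013.72 mm², ΣAX̄ = 536508.84 mm³, ΣAȲ = 240411.50 mm³.
X̄ = 536508.84/8013.72 = 66.95 mm; Ȳ = 240411.50/8013.72 = 30.00 mm.

X̄ = 66.95 mm, Ȳ = 30.00 mm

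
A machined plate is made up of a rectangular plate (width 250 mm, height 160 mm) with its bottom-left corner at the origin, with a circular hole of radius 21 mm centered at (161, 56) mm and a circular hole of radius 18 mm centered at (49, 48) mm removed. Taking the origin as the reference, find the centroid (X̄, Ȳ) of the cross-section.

plate: A = 250 × 160 = 40000.00, centroid at (125.00, 80.00).
hole 1: A = −π·21² = -1385.44, centroid at (161.00, 56.00).
hole 2: A = −π·18² = -1017.88, centroid at (49.00, 48.00).
ΣA = 37596.68 mm²
ΣAX̄ = (40000.00)(125.00) + (-1385.44)(161.00) + (-1017.88)(49.00) = 4727067.86 mm³
ΣAȲ = (40000.00)(80.00) + (-1385.44)(56.00) + (-1017.88)(48.00) = 3073557.18 mm³
X̄ = 4727067.86 / 37596.68 = 125.73 mm
Ȳ = 3073557.18 / 37596.68 = 81.75 mm

X̄ = 125.73 mm, Ȳ = 81.75 mm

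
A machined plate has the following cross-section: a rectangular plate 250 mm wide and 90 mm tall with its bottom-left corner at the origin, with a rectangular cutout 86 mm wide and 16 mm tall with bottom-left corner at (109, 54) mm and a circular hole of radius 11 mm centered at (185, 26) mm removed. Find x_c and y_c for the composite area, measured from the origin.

x_c = 122.11 mm, y_c = 44.22 mm

plate: A = 250 × 90 = 22500.00, centroid at (125.00, 45.00).
hole 1: A = −(86 × 16) = -1376.00, centroid at (152.00, 62.00).
hole 2: A = −π·11² = -380.13, centroid at (185.00, 26.00).
ΣA = 20743.87 mm²
ΣAx_c = (22500.00)(125.00) + (-1376.00)(152.00) + (-380.13)(185.00) = 2533023.45 mm³
ΣAy_c = (22500.00)(45.00) + (-1376.00)(62.00) + (-380.13)(26.00) = 917304.55 mm³
x_c = 2533023.45 / 20743.87 = 122.11 mm
y_c = 917304.55 / 20743.87 = 44.22 mm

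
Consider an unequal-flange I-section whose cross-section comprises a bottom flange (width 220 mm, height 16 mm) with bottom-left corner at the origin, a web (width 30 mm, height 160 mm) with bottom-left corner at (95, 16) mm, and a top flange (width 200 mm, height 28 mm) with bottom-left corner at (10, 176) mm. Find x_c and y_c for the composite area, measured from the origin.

x_c = 110.00 mm, y_c = 111.56 mm

bottom flange: A = 220 × 16 = 3520.00, centroid at (110.00, 8.00).
web: A = 30 × 160 = 4800.00, centroid at (110.00, 96.00).
top flange: A = 200 × 28 = 5600.00, centroid at (110.00, 190.00).
ΣA = 13920.00 mm², ΣAx_c = 1531200.00 mm³, ΣAy_c = 1552960.00 mm³.
x_c = 1531200.00/13920.00 = 110.00 mm; y_c = 1552960.00/13920.00 = 111.56 mm.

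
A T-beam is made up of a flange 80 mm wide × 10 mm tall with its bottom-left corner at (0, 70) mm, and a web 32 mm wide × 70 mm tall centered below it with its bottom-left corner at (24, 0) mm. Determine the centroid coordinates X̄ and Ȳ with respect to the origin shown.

web: A = 32 × 70 = 2240.00, centroid at (40.00, 35.00).
flange: A = 80 × 10 = 800.00, centroid at (40.00, 75.00).
ΣA = 3040.00 mm², ΣAX̄ = 121600.00 mm³, ΣAȲ = 138400.00 mm³.
X̄ = 121600.00/3040.00 = 40.00 mm; Ȳ = 138400.00/3040.00 = 45.53 mm.

X̄ = 40.00 mm, Ȳ = 45.53 mm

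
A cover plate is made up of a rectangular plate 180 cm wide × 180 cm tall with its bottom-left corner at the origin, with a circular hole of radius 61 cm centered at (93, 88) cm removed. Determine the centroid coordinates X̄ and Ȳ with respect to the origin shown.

plate: A = 180 × 180 = 32400.00, centroid at (90.00, 90.00).
hole: A = −π·61² = -11689.87, centroid at (93.00, 88.00).
ΣA = 20710.13 cm²
ΣAX̄ = (32400.00)(90.00) + (-11689.87)(93.00) = 1828842.44 cm³
ΣAȲ = (32400.00)(90.00) + (-11689.87)(88.00) = 1887291.77 cm³
X̄ = 1828842.44 / 20710.13 = 88.31 cm
Ȳ = 1887291.77 / 20710.13 = 91.13 cm

X̄ = 88.31 cm, Ȳ = 91.13 cm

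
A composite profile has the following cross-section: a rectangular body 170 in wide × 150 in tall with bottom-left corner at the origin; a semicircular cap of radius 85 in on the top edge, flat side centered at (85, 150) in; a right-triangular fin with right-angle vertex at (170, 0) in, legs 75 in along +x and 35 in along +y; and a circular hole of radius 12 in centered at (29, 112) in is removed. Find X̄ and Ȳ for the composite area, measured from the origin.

Part | A | x̄ᵢ | ȳᵢ | A·x̄ᵢ | A·ȳᵢ
rectangular body | 25500.00 | 85.00 | 75.00 | 2167500.00 | 1912500.00
semicircular top | 11349.00 | 85.00 | 186.08 | 964665.29 | 2111767.19
triangular fin | 1312.50 | 195.00 | 11.67 | 255937.50 | 15312.50
hole | -452.39 | 29.00 | 112.00 | -13119.29 | -50667.61
Σ | 37709.11 |  |  | 3374983.50 | 3988912.08
X̄ = 3374983.50 / 37709.11 = 89.50 in
Ȳ = 3988912.08 / 37709.11 = 105.78 in

X̄ = 89.50 in, Ȳ = 105.78 in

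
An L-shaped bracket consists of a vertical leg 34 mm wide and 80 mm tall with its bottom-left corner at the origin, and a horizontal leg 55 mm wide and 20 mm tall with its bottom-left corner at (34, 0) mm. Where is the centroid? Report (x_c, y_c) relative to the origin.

vertical leg: A = 34 × 80 = 2720.00, centroid at (17.00, 40.00).
horizontal leg: A = 55 × 20 = 1100.00, centroid at (61.50, 10.00).
ΣA = 3820.00 mm²
ΣAx_c = (2720.00)(17.00) + (1100.00)(61.50) = 113890.00 mm³
ΣAy_c = (2720.00)(40.00) + (1100.00)(10.00) = 119800.00 mm³
x_c = 113890.00 / 3820.00 = 29.81 mm
y_c = 119800.00 / 3820.00 = 31.36 mm

x_c = 29.81 mm, y_c = 31.36 mm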